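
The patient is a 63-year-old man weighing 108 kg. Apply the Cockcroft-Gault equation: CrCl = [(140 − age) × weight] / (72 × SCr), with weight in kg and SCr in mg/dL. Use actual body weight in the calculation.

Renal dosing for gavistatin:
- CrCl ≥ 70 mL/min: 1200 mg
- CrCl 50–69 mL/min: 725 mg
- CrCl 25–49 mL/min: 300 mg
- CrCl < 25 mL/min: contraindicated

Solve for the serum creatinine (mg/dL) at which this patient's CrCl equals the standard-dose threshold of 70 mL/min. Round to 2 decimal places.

1.65 mg/dL

Standard dose requires CrCl ≥ 70 mL/min.
Set (140 − 63) × 108 / (72 × SCr) = 70
SCr = (140 − 63) × 108 / (72 × 70) = 1.650 mg/dL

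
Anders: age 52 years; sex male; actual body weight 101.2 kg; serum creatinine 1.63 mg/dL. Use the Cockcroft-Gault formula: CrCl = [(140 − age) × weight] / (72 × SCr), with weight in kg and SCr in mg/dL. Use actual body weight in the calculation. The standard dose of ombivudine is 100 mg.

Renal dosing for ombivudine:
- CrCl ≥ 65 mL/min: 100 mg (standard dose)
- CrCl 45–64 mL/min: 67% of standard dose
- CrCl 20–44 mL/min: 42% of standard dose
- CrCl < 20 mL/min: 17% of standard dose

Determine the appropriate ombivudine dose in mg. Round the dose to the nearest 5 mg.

100 mg

CrCl = (140 − 52) × 101.2 / (72 × 1.63) = 8905.6 / 117.36 ≈ 75.9 mL/min
CrCl ≈ 76 mL/min → bracket ≥ 65 mL/min.
100% of 100 mg = 100 mg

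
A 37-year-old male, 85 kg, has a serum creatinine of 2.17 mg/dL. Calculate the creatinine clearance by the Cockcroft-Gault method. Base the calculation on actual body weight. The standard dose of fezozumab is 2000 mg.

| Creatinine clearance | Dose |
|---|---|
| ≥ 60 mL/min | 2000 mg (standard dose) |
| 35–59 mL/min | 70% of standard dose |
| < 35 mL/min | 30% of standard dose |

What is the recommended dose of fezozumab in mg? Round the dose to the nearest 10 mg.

CrCl = (140 − 37) × 85 / (72 × 2.17) = 8755.0 / 156.24 ≈ 56.0 mL/min
CrCl ≈ 56 mL/min → bracket 35–59 mL/min.
70% of 2000 mg = 1400 mg

1400 mg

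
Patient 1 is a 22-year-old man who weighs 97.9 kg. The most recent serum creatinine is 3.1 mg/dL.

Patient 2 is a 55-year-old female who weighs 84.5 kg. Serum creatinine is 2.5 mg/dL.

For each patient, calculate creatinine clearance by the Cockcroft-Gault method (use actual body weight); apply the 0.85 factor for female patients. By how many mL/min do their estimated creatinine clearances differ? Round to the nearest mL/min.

18 mL/min

Patient 1: CrCl = (140 − 22) × 97.9 / (72 × 3.1) = 11552.2 / 223.20 ≈ 51.8 mL/min
Patient 2: CrCl = (140 − 55) × 84.5 / (72 × 2.5) × 0.85 = 7182.5 / 180.00 × 0.85 ≈ 33.9 mL/min
|51.8 − 33.9| = 17.9 mL/min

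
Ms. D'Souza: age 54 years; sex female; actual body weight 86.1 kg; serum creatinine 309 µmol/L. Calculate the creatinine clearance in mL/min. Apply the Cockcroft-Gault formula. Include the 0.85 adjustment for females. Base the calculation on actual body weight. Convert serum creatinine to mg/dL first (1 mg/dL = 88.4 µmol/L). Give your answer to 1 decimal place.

SCr = 309 / 88.4 = 3.495 mg/dL
CrCl = (140 − 54) × 86.1 / (72 × 3.495) × 0.85 = 7404.6 / 251.64 × 0.85 ≈ 25.0 mL/min

25.0 mL/min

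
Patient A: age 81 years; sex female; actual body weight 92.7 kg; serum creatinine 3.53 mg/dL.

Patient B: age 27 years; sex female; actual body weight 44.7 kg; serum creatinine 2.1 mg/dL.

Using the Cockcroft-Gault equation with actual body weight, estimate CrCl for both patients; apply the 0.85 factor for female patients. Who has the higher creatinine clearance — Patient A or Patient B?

Patient A: CrCl = (140 − 81) × 92.7 / (72 × 3.53) × 0.85 = 5469.3 / 254.16 × 0.85 ≈ 18.3 mL/min
Patient B: CrCl = (140 − 27) × 44.7 / (72 × 2.1) × 0.85 = 5051.1 / 151.20 × 0.85 ≈ 28.4 mL/min
18.3 vs 28.4 mL/min → Patient B is higher.

Patient B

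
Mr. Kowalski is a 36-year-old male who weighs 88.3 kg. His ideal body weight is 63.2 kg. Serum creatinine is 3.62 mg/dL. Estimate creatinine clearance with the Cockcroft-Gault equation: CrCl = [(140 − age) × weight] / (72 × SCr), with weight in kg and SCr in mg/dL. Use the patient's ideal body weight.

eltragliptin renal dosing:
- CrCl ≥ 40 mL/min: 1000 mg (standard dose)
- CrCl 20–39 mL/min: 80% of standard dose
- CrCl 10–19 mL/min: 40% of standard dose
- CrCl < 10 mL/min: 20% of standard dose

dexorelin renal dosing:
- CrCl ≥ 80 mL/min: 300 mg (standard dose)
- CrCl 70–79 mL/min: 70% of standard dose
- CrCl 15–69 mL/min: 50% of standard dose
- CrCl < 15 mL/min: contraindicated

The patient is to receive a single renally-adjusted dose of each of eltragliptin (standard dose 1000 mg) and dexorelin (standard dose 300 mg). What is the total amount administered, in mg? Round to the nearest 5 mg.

CrCl = (140 − 36) × 63.2 / (72 × 3.62) = 6572.8 / 260.64 ≈ 25.2 mL/min
CrCl ≈ 25 mL/min.
eltragliptin: 20–39 mL/min → 80% of 1000 mg = 800 mg.
dexorelin: 15–69 mL/min → 50% of 300 mg = 150 mg.
Total = 800 + 150 = 950 mg.

950 mg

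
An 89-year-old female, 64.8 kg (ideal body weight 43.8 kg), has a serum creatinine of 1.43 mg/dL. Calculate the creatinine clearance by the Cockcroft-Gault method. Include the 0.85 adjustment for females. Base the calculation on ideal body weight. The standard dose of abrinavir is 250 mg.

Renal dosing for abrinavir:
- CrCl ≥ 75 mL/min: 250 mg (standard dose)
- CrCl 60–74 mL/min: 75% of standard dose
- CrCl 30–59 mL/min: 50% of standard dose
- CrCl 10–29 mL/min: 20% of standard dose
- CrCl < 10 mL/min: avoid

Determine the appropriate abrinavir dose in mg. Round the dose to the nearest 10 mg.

50 mg

CrCl = (140 − 89) × 43.8 / (72 × 1.43) × 0.85 = 2233.8 / 102.96 × 0.85 ≈ 18.4 mL/min
CrCl ≈ 18 mL/min → bracket 10–29 mL/min.
20% of 250 mg = 50 mg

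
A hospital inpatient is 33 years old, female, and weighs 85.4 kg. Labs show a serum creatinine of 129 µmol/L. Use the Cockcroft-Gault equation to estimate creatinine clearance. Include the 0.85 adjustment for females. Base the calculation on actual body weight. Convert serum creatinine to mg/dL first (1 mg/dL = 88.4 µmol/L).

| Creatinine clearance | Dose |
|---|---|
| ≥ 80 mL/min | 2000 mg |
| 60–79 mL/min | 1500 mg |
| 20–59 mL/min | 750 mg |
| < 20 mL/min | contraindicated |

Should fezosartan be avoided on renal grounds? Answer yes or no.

no

SCr = 129 / 88.4 = 1.459 mg/dL
CrCl = (140 − 33) × 85.4 / (72 × 1.459) × 0.85 = 9137.8 / 105.05 × 0.85 ≈ 73.9 mL/min
CrCl ≈ 74 mL/min, which is ≥ 20 mL/min.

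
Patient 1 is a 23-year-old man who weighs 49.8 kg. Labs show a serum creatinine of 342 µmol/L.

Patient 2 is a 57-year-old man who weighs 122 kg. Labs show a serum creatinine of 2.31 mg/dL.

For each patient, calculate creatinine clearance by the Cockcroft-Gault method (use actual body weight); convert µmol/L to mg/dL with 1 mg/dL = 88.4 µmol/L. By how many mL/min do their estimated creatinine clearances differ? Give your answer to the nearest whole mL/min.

40 mL/min

Patient 1: SCr = 342 / 88.4 = 3.869 mg/dL
Patient 1: CrCl = (140 − 23) × 49.8 / (72 × 3.869) = 5826.6 / 278.57 ≈ 20.9 mL/min
Patient 2: CrCl = (140 − 57) × 122 / (72 × 2.31) = 10126.0 / 166.32 ≈ 60.9 mL/min
|20.9 − 60.9| = 40.0 mL/min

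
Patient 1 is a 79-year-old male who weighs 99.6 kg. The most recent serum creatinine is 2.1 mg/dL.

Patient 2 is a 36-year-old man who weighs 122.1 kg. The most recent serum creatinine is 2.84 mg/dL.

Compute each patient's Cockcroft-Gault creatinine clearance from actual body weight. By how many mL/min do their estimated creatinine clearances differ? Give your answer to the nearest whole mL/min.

Patient 1: CrCl = (140 − 79) × 99.6 / (72 × 2.1) = 6075.6 / 151.20 ≈ 40.2 mL/min
Patient 2: CrCl = (140 − 36) × 122.1 / (72 × 2.84) = 12698.4 / 204.48 ≈ 62.1 mL/min
|40.2 − 62.1| = 21.9 mL/min

22 mL/min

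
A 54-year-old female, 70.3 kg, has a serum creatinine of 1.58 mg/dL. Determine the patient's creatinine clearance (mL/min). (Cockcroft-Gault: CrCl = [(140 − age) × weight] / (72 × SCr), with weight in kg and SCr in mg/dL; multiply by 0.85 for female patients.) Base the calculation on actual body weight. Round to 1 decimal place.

45.2 mL/min

CrCl = (140 − 54) × 70.3 / (72 × 1.58) × 0.85 = 6045.8 / 113.76 × 0.85 ≈ 45.2 mL/min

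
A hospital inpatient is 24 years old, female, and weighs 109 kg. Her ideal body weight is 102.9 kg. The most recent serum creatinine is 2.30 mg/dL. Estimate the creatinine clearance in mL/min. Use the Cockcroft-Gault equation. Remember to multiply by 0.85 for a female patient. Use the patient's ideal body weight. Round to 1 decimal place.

61.3 mL/min

CrCl = (140 − 24) × 102.9 / (72 × 2.3) × 0.85 = 11936.4 / 165.60 × 0.85 ≈ 61.3 mL/min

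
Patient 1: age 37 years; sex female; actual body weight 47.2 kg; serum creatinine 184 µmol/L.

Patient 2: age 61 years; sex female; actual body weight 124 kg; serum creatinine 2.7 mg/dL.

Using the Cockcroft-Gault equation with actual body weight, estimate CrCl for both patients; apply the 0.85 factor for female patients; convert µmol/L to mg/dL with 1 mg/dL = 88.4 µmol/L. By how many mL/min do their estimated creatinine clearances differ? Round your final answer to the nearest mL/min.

15 mL/min

Patient 1: SCr = 184 / 88.4 = 2.081 mg/dL
Patient 1: CrCl = (140 − 37) × 47.2 / (72 × 2.081) × 0.85 = 4861.6 / 149.83 × 0.85 ≈ 27.6 mL/min
Patient 2: CrCl = (140 − 61) × 124 / (72 × 2.7) × 0.85 = 9796.0 / 194.40 × 0.85 ≈ 42.8 mL/min
|27.6 − 42.8| = 15.2 mL/min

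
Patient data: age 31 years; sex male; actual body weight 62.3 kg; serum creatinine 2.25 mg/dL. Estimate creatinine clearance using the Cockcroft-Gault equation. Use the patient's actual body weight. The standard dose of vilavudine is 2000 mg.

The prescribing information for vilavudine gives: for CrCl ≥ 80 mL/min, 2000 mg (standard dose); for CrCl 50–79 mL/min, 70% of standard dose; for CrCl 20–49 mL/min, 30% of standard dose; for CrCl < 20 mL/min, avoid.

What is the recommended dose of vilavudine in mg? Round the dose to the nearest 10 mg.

CrCl = (140 − 31) × 62.3 / (72 × 2.25) = 6790.7 / 162.00 ≈ 41.9 mL/min
CrCl ≈ 42 mL/min → bracket 20–49 mL/min.
30% of 2000 mg = 600 mg

600 mg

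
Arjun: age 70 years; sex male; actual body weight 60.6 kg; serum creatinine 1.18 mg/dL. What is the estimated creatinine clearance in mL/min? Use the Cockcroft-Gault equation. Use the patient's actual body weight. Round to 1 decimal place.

CrCl = (140 − 70) × 60.6 / (72 × 1.18) = 4242.0 / 84.96 ≈ 49.9 mL/min

49.9 mL/min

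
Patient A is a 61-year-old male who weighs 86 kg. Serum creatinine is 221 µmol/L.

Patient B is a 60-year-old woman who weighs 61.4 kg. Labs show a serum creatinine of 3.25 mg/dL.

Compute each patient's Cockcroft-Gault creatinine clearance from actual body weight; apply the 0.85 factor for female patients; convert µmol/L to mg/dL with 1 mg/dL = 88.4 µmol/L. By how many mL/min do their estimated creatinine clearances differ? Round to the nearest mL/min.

20 mL/min

Patient A: SCr = 221 / 88.4 = 2.5 mg/dL
Patient A: CrCl = (140 − 61) × 86 / (72 × 2.5) = 6794.0 / 180.00 ≈ 37.7 mL/min
Patient B: CrCl = (140 − 60) × 61.4 / (72 × 3.25) × 0.85 = 4912.0 / 234.00 × 0.85 ≈ 17.8 mL/min
|37.7 − 17.8| = 19.9 mL/min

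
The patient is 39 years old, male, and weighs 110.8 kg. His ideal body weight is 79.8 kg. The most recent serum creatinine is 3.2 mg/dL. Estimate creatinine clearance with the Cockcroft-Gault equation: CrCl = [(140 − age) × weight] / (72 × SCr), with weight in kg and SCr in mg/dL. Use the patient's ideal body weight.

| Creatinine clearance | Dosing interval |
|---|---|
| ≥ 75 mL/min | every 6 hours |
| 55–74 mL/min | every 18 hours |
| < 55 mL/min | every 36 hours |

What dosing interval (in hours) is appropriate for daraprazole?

every 36 hours

CrCl = (140 − 39) × 79.8 / (72 × 3.2) = 8059.8 / 230.40 ≈ 35.0 mL/min
CrCl ≈ 35 mL/min → bracket < 55 mL/min → every 36 hours.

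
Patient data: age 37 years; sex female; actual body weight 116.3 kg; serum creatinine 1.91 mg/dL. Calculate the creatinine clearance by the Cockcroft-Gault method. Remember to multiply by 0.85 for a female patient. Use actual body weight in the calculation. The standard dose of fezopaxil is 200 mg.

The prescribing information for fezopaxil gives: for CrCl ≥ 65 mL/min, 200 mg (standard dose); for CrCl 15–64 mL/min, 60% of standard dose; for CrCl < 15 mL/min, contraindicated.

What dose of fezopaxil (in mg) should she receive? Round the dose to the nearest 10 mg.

200 mg

CrCl = (140 − 37) × 116.3 / (72 × 1.91) × 0.85 = 11978.9 / 137.52 × 0.85 ≈ 74.0 mL/min
CrCl ≈ 74 mL/min → bracket ≥ 65 mL/min.
100% of 200 mg = 200 mg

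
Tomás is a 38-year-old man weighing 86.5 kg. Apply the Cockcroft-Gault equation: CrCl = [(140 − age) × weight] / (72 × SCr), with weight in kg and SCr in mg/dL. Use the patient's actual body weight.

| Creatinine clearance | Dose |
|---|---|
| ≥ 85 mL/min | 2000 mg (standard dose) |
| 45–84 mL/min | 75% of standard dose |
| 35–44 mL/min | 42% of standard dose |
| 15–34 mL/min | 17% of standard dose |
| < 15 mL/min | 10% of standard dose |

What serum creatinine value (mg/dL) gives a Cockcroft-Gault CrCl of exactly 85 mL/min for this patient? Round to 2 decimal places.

1.44 mg/dL

Standard dose requires CrCl ≥ 85 mL/min.
Set (140 − 38) × 86.5 / (72 × SCr) = 85
SCr = (140 − 38) × 86.5 / (72 × 85) = 1.442 mg/dL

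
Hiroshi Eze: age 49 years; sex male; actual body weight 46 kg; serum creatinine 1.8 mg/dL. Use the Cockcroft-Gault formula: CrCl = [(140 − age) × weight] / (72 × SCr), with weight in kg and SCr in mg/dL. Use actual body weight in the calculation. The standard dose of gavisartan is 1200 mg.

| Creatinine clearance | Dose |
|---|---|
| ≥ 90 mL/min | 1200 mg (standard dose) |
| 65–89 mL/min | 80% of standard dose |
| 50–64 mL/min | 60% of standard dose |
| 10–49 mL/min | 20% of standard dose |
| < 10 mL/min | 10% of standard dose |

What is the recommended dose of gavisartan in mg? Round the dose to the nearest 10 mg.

240 mg

CrCl = (140 − 49) × 46 / (72 × 1.8) = 4186.0 / 129.60 ≈ 32.3 mL/min
CrCl ≈ 32 mL/min → bracket 10–49 mL/min.
20% of 1200 mg = 240 mg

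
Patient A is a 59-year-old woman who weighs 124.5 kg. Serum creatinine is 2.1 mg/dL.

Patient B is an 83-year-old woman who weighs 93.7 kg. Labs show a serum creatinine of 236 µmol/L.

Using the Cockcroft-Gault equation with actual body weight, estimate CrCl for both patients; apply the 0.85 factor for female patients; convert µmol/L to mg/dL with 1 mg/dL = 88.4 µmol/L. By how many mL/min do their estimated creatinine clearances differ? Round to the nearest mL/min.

33 mL/min

Patient A: CrCl = (140 − 59) × 124.5 / (72 × 2.1) × 0.85 = 10084.5 / 151.20 × 0.85 ≈ 56.7 mL/min
Patient B: SCr = 236 / 88.4 = 2.67 mg/dL
Patient B: CrCl = (140 − 83) × 93.7 / (72 × 2.67) × 0.85 = 5340.9 / 192.24 × 0.85 ≈ 23.6 mL/min
|56.7 − 23.6| = 33.1 mL/min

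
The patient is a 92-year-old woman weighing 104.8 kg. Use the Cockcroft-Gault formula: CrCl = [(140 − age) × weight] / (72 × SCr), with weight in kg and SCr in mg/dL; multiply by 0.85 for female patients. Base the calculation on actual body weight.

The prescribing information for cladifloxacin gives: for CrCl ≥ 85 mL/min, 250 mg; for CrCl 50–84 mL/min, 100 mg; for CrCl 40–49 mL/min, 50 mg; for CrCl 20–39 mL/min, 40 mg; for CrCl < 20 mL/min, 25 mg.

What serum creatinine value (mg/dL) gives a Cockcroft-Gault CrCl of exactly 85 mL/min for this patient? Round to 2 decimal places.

0.70 mg/dL

Standard dose requires CrCl ≥ 85 mL/min.
Set (140 − 92) × 104.8 × 0.85 / (72 × SCr) = 85
SCr = (140 − 92) × 104.8 × 0.85 / (72 × 85) = 0.699 mg/dL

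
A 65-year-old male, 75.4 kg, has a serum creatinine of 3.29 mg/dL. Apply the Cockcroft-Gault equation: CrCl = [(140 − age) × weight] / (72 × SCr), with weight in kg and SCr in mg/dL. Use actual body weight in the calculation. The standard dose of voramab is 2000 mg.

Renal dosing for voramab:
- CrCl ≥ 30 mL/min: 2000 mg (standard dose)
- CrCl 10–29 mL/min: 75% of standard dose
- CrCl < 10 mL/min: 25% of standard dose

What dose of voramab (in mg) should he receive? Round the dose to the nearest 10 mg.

CrCl = (140 − 65) × 75.4 / (72 × 3.29) = 5655.0 / 236.88 ≈ 23.9 mL/min
CrCl ≈ 24 mL/min → bracket 10–29 mL/min.
75% of 2000 mg = 1500 mg

1500 mg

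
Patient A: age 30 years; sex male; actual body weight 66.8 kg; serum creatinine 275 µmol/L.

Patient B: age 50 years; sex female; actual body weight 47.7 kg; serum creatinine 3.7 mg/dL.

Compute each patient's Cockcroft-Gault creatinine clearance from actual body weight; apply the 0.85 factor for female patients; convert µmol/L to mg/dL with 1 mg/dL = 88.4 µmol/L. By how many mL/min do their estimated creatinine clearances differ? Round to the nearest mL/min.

Patient A: SCr = 275 / 88.4 = 3.111 mg/dL
Patient A: CrCl = (140 − 30) × 66.8 / (72 × 3.111) = 7348.0 / 223.99 ≈ 32.8 mL/min
Patient B: CrCl = (140 − 50) × 47.7 / (72 × 3.7) × 0.85 = 4293.0 / 266.40 × 0.85 ≈ 13.7 mL/min
|32.8 − 13.7| = 19.1 mL/min

19 mL/min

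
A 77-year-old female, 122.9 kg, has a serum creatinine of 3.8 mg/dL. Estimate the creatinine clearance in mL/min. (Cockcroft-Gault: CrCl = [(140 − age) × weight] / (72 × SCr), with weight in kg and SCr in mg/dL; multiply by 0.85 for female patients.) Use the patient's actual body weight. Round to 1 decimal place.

24.1 mL/min

CrCl = (140 − 77) × 122.9 / (72 × 3.8) × 0.85 = 7742.7 / 273.60 × 0.85 ≈ 24.1 mL/min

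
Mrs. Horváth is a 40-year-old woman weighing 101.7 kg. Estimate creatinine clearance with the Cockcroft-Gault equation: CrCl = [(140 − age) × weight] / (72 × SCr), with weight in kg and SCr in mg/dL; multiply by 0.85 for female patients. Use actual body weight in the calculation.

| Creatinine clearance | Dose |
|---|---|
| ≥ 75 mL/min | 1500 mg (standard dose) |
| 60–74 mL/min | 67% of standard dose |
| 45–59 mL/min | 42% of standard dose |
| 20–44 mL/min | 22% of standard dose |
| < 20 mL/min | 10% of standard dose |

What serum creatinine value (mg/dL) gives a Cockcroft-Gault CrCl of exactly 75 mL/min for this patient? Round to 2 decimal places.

1.60 mg/dL

Standard dose requires CrCl ≥ 75 mL/min.
Set (140 − 40) × 101.7 × 0.85 / (72 × SCr) = 75
SCr = (140 − 40) × 101.7 × 0.85 / (72 × 75) = 1.601 mg/dL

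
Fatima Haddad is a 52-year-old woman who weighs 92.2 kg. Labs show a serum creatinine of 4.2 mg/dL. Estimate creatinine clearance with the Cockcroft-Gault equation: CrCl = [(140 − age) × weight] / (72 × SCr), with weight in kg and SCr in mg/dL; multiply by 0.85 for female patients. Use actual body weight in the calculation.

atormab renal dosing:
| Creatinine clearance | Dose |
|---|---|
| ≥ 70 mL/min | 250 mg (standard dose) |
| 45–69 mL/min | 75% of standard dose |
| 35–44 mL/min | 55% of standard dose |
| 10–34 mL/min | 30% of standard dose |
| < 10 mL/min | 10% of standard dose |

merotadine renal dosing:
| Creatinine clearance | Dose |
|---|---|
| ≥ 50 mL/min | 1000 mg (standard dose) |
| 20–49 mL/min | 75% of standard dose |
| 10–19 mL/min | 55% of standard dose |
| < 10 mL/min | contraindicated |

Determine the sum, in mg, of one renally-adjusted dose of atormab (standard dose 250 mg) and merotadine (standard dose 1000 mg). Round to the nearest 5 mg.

CrCl = (140 − 52) × 92.2 / (72 × 4.2) × 0.85 = 8113.6 / 302.40 × 0.85 ≈ 22.8 mL/min
CrCl ≈ 23 mL/min.
atormab: 10–34 mL/min → 30% of 250 mg = 75 mg.
merotadine: 20–49 mL/min → 75% of 1000 mg = 750 mg.
Total = 75 + 750 = 825 mg.

825 mg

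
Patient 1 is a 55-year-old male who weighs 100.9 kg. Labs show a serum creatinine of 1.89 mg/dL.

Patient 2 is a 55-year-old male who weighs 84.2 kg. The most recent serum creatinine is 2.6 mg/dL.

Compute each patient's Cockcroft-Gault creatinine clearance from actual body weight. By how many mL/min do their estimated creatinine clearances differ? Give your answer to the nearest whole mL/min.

25 mL/min

Patient 1: CrCl = (140 − 55) × 100.9 / (72 × 1.89) = 8576.5 / 136.08 ≈ 63.0 mL/min
Patient 2: CrCl = (140 − 55) × 84.2 / (72 × 2.6) = 7157.0 / 187.20 ≈ 38.2 mL/min
|63.0 − 38.2| = 24.8 mL/min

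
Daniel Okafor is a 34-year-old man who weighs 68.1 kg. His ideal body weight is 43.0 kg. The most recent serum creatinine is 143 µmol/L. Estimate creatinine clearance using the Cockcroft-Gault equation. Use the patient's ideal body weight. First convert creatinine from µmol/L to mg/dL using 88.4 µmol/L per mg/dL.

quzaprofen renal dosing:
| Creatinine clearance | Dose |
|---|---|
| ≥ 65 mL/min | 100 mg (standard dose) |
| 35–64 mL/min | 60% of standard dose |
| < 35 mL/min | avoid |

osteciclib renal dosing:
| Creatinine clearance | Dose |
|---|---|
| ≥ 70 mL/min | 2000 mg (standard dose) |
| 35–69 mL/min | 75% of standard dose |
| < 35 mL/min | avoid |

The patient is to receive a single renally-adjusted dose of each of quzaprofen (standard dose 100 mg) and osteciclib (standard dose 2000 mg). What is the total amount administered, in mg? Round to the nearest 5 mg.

SCr = 143 / 88.4 = 1.618 mg/dL
CrCl = (140 − 34) × 43 / (72 × 1.618) = 4558.0 / 116.50 ≈ 39.1 mL/min
CrCl ≈ 39 mL/min.
quzaprofen: 35–64 mL/min → 60% of 100 mg = 60 mg.
osteciclib: 35–69 mL/min → 75% of 2000 mg = 1500 mg.
Total = 60 + 1500 = 1560 mg.

1560 mg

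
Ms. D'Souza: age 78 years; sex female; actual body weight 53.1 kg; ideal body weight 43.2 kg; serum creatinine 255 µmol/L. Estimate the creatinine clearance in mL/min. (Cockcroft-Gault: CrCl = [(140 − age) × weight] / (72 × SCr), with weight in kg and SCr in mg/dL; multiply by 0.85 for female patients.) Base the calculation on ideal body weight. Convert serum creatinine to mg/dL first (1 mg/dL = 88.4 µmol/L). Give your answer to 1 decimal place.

11.0 mL/min

SCr = 255 / 88.4 = 2.885 mg/dL
CrCl = (140 − 78) × 43.2 / (72 × 2.885) × 0.85 = 2678.4 / 207.72 × 0.85 ≈ 11.0 mL/min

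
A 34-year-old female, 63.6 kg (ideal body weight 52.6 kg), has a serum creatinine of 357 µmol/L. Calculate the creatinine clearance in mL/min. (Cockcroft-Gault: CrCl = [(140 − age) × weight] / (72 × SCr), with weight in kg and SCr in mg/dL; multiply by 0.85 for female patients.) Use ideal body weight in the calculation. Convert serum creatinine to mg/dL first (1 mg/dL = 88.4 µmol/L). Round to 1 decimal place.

SCr = 357 / 88.4 = 4.038 mg/dL
CrCl = (140 − 34) × 52.6 / (72 × 4.038) × 0.85 = 5575.6 / 290.74 × 0.85 ≈ 16.3 mL/min

16.3 mL/min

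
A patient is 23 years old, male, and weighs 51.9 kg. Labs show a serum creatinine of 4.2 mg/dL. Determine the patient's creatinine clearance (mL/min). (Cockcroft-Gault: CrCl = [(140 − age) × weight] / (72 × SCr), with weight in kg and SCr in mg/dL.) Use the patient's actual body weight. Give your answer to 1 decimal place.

CrCl = (140 − 23) × 51.9 / (72 × 4.2) = 6072.3 / 302.40 ≈ 20.1 mL/min

20.1 mL/min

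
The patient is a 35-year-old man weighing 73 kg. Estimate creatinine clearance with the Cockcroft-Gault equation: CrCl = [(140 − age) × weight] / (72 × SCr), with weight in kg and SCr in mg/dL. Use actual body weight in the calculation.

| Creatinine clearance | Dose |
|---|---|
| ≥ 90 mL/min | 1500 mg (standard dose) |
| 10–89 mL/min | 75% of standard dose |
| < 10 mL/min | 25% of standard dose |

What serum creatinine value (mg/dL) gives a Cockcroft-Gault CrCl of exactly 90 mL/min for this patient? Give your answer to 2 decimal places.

1.18 mg/dL

Standard dose requires CrCl ≥ 90 mL/min.
Set (140 − 35) × 73 / (72 × SCr) = 90
SCr = (140 − 35) × 73 / (72 × 90) = 1.183 mg/dL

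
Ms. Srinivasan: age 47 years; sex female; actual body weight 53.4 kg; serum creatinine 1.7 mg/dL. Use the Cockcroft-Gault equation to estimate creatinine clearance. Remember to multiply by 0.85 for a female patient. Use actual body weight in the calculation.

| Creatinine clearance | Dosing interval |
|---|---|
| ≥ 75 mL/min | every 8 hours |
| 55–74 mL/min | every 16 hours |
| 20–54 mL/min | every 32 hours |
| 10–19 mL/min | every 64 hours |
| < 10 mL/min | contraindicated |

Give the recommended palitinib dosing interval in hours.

CrCl = (140 − 47) × 53.4 / (72 × 1.7) × 0.85 = 4966.2 / 122.40 × 0.85 ≈ 34.5 mL/min
CrCl ≈ 34 mL/min → bracket 20–54 mL/min → every 32 hours.

every 32 hours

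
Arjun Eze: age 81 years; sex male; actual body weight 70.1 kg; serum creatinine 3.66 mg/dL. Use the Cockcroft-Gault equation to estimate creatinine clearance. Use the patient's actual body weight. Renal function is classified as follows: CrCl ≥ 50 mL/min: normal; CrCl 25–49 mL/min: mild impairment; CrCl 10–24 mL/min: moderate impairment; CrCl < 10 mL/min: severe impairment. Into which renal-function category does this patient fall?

moderate impairment

CrCl = (140 − 81) × 70.1 / (72 × 3.66) = 4135.9 / 263.52 ≈ 15.7 mL/min
16 mL/min falls in the 'moderate impairment' range.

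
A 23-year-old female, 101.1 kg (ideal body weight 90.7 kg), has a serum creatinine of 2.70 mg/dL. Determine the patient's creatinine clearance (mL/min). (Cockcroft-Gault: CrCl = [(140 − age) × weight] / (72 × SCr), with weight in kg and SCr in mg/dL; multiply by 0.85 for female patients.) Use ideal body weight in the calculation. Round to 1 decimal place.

CrCl = (140 − 23) × 90.7 / (72 × 2.7) × 0.85 = 10611.9 / 194.40 × 0.85 ≈ 46.4 mL/min

46.4 mL/min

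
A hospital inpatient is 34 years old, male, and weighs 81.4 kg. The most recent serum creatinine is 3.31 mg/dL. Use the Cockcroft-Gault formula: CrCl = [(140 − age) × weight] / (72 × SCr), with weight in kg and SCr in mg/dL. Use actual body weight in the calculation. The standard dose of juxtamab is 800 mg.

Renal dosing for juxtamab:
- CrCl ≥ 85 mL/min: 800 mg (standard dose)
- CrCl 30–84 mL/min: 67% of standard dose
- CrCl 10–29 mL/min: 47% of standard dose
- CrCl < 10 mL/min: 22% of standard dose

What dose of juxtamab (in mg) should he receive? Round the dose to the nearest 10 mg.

540 mg

CrCl = (140 − 34) × 81.4 / (72 × 3.31) = 8628.4 / 238.32 ≈ 36.2 mL/min
CrCl ≈ 36 mL/min → bracket 30–84 mL/min.
67% of 800 mg = 536 mg → 540 mg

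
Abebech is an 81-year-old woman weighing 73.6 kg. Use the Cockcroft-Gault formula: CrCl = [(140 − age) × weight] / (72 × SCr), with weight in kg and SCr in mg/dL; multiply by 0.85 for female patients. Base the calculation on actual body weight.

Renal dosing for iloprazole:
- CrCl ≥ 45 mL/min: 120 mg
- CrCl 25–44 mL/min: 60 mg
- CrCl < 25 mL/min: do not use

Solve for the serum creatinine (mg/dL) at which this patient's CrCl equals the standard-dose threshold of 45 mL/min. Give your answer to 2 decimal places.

1.14 mg/dL

Standard dose requires CrCl ≥ 45 mL/min.
Set (140 − 81) × 73.6 × 0.85 / (72 × SCr) = 45
SCr = (140 − 81) × 73.6 × 0.85 / (72 × 45) = 1.139 mg/dL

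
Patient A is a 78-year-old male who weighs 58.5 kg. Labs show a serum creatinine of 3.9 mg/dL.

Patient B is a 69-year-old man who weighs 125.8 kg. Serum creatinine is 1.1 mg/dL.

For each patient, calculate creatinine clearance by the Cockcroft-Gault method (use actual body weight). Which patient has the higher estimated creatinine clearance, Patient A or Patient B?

Patient B

Patient A: CrCl = (140 − 78) × 58.5 / (72 × 3.9) = 3627.0 / 280.80 ≈ 12.9 mL/min
Patient B: CrCl = (140 − 69) × 125.8 / (72 × 1.1) = 8931.8 / 79.20 ≈ 112.8 mL/min
12.9 vs 112.8 mL/min → Patient B is higher.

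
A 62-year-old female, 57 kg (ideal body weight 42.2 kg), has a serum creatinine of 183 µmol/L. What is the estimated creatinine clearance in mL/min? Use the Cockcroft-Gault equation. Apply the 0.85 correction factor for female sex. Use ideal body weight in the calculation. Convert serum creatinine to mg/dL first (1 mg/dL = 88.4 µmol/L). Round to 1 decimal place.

18.8 mL/min

SCr = 183 / 88.4 = 2.07 mg/dL
CrCl = (140 − 62) × 42.2 / (72 × 2.07) × 0.85 = 3291.6 / 149.04 × 0.85 ≈ 18.8 mL/min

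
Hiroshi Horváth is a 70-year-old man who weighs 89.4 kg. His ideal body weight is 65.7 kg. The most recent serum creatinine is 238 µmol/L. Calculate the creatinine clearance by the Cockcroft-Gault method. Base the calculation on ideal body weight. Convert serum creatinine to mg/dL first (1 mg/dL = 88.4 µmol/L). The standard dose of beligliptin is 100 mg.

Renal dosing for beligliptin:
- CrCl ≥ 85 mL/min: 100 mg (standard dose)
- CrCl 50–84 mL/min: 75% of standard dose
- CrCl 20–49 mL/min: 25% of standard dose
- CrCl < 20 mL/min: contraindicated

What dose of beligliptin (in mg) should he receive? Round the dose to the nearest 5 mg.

25 mg

SCr = 238 / 88.4 = 2.692 mg/dL
CrCl = (140 − 70) × 65.7 / (72 × 2.692) = 4599.0 / 193.82 ≈ 23.7 mL/min
CrCl ≈ 24 mL/min → bracket 20–49 mL/min.
25% of 100 mg = 25 mg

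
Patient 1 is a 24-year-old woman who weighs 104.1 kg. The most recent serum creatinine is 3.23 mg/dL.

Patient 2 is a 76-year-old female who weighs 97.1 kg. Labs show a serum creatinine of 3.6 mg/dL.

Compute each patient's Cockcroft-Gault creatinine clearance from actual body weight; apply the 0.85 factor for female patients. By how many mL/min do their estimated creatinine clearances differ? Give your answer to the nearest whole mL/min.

24 mL/min

Patient 1: CrCl = (140 − 24) × 104.1 / (72 × 3.23) × 0.85 = 12075.6 / 232.56 × 0.85 ≈ 44.1 mL/min
Patient 2: CrCl = (140 − 76) × 97.1 / (72 × 3.6) × 0.85 = 6214.4 / 259.20 × 0.85 ≈ 20.4 mL/min
|44.1 − 20.4| = 23.7 mL/min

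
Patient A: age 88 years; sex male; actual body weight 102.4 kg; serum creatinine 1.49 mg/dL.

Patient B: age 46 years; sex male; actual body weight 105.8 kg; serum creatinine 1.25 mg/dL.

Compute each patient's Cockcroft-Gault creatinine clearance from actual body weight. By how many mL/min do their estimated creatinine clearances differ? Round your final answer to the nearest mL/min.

Patient A: CrCl = (140 − 88) × 102.4 / (72 × 1.49) = 5324.8 / 107.28 ≈ 49.6 mL/min
Patient B: CrCl = (140 − 46) × 105.8 / (72 × 1.25) = 9945.2 / 90.00 ≈ 110.5 mL/min
|49.6 − 110.5| = 60.9 mL/min

61 mL/min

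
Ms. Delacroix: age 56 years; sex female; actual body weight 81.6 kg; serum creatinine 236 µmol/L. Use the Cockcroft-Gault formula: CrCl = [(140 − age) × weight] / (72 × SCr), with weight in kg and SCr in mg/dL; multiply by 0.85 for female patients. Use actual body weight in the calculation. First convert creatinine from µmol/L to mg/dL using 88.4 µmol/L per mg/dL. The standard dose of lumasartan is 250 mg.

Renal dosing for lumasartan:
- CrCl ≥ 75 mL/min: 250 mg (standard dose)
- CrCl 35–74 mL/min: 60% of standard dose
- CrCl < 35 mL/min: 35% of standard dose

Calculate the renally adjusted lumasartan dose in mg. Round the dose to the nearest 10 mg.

90 mg

SCr = 236 / 88.4 = 2.67 mg/dL
CrCl = (140 − 56) × 81.6 / (72 × 2.67) × 0.85 = 6854.4 / 192.24 × 0.85 ≈ 30.3 mL/min
CrCl ≈ 30 mL/min → bracket < 35 mL/min.
35% of 250 mg = 87.5 mg → 90 mg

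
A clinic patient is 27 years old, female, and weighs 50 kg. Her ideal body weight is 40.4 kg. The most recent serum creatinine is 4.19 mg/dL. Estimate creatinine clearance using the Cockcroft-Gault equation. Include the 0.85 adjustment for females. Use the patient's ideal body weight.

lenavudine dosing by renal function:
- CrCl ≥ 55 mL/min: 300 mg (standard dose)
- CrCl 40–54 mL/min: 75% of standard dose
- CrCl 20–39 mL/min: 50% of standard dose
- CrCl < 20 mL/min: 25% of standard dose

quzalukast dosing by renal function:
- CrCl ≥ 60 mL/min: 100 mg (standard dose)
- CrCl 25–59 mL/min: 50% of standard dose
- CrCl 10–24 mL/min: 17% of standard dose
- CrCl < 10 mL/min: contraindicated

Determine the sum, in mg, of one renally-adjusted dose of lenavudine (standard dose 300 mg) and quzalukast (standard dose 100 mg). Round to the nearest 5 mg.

90 mg

CrCl = (140 − 27) × 40.4 / (72 × 4.19) × 0.85 = 4565.2 / 301.68 × 0.85 ≈ 12.9 mL/min
CrCl ≈ 13 mL/min.
lenavudine: < 20 mL/min → 25% of 300 mg = 75 mg.
quzalukast: 10–24 mL/min → 17% of 100 mg = 17 mg.
Total = 75 + 17 = 92 mg.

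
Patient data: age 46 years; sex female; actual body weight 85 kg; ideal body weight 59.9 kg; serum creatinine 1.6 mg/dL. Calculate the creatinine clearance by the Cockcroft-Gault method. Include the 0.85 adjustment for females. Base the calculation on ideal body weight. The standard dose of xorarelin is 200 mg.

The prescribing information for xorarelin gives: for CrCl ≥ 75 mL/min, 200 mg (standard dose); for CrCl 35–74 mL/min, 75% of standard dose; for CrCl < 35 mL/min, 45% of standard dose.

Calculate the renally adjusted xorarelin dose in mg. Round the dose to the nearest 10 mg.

CrCl = (140 − 46) × 59.9 / (72 × 1.6) × 0.85 = 5630.6 / 115.20 × 0.85 ≈ 41.5 mL/min
CrCl ≈ 42 mL/min → bracket 35–74 mL/min.
75% of 200 mg = 150 mg

150 mg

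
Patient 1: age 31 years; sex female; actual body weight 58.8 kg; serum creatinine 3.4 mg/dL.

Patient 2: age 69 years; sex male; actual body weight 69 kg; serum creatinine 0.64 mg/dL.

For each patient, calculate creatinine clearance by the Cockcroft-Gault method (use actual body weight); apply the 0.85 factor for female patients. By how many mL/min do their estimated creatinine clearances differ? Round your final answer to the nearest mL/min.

84 mL/min

Patient 1: CrCl = (140 − 31) × 58.8 / (72 × 3.4) × 0.85 = 6409.2 / 244.80 × 0.85 ≈ 22.3 mL/min
Patient 2: CrCl = (140 − 69) × 69 / (72 × 0.64) = 4899.0 / 46.08 ≈ 106.3 mL/min
|22.3 − 106.3| = 84.0 mL/min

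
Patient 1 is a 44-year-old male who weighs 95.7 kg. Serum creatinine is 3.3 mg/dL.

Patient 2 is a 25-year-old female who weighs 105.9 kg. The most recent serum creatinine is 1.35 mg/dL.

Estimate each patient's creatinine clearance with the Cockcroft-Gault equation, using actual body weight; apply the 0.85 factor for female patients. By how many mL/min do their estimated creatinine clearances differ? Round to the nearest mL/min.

Patient 1: CrCl = (140 − 44) × 95.7 / (72 × 3.3) = 9187.2 / 237.60 ≈ 38.7 mL/min
Patient 2: CrCl = (140 − 25) × 105.9 / (72 × 1.35) × 0.85 = 12178.5 / 97.20 × 0.85 ≈ 106.5 mL/min
|38.7 − 106.5| = 67.8 mL/min

68 mL/min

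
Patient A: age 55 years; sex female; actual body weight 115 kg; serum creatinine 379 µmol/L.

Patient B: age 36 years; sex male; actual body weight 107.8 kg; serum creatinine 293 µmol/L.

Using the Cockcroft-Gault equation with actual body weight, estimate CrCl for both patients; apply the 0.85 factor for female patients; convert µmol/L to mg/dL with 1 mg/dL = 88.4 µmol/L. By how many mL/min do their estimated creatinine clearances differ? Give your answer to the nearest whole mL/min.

20 mL/min

Patient A: SCr = 379 / 88.4 = 4.287 mg/dL
Patient A: CrCl = (140 − 55) × 115 / (72 × 4.287) × 0.85 = 9775.0 / 308.66 × 0.85 ≈ 26.9 mL/min
Patient B: SCr = 293 / 88.4 = 3.314 mg/dL
Patient B: CrCl = (140 − 36) × 107.8 / (72 × 3.314) = 11211.2 / 238.61 ≈ 47.0 mL/min
|26.9 − 47.0| = 20.1 mL/min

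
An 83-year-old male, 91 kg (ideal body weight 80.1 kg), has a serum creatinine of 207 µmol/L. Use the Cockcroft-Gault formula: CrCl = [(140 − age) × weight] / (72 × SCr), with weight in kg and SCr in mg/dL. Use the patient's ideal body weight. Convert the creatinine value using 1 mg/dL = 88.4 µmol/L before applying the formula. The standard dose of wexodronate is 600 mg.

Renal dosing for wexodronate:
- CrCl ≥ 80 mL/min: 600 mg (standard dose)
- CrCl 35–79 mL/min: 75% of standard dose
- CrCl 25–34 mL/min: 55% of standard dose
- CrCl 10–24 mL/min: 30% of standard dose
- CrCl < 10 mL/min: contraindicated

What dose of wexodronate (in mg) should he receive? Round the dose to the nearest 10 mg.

330 mg

SCr = 207 / 88.4 = 2.342 mg/dL
CrCl = (140 − 83) × 80.1 / (72 × 2.342) = 4565.7 / 168.62 ≈ 27.1 mL/min
CrCl ≈ 27 mL/min → bracket 25–34 mL/min.
55% of 600 mg = 330 mg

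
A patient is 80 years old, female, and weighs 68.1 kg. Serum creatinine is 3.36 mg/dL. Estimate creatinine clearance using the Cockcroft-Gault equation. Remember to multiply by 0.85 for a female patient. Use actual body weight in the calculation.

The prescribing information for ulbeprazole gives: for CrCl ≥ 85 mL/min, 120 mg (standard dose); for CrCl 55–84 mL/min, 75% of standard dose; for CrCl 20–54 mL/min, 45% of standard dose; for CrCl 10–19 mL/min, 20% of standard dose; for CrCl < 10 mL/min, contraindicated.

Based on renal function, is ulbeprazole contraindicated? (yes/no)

CrCl = (140 − 80) × 68.1 / (72 × 3.36) × 0.85 = 4086.0 / 241.92 × 0.85 ≈ 14.4 mL/min
CrCl ≈ 14 mL/min, which is ≥ 10 mL/min.

no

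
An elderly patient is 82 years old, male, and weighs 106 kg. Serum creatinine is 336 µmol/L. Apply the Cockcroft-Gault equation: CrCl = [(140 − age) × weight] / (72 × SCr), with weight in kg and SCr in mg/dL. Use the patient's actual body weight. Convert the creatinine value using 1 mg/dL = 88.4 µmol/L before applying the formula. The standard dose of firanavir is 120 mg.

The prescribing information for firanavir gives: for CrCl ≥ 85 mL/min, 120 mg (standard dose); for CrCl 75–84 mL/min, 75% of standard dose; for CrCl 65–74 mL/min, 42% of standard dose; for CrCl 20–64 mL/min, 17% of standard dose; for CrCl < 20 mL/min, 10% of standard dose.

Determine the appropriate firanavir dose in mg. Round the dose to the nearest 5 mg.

20 mg

SCr = 336 / 88.4 = 3.801 mg/dL
CrCl = (140 − 82) × 106 / (72 × 3.801) = 6148.0 / 273.67 ≈ 22.5 mL/min
CrCl ≈ 22 mL/min → bracket 20–64 mL/min.
17% of 120 mg = 20.4 mg → 20 mg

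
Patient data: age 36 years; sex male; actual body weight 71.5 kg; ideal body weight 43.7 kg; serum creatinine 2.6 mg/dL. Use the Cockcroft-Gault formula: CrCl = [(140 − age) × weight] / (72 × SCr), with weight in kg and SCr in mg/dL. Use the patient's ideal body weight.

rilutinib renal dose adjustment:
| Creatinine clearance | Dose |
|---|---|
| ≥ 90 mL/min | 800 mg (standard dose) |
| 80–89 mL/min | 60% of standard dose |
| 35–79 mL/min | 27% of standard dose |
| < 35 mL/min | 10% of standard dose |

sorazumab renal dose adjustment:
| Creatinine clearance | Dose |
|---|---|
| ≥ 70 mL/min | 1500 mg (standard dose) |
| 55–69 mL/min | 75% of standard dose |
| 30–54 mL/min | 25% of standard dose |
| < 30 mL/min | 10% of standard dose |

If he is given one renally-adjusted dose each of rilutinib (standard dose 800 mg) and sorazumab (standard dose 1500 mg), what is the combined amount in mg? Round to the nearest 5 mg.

230 mg

CrCl = (140 − 36) × 43.7 / (72 × 2.6) = 4544.8 / 187.20 ≈ 24.3 mL/min
CrCl ≈ 24 mL/min.
rilutinib: < 35 mL/min → 10% of 800 mg = 80 mg.
sorazumab: < 30 mL/min → 10% of 1500 mg = 150 mg.
Total = 80 + 150 = 230 mg.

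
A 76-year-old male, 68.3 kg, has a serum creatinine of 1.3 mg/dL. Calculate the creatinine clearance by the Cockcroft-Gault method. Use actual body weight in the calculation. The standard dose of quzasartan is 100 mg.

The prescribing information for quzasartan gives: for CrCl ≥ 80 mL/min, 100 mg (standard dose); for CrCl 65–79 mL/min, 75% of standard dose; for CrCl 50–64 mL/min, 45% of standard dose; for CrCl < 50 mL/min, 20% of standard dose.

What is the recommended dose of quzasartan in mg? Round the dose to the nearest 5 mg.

CrCl = (140 − 76) × 68.3 / (72 × 1.3) = 4371.2 / 93.60 ≈ 46.7 mL/min
CrCl ≈ 47 mL/min → bracket < 50 mL/min.
20% of 100 mg = 20 mg

20 mg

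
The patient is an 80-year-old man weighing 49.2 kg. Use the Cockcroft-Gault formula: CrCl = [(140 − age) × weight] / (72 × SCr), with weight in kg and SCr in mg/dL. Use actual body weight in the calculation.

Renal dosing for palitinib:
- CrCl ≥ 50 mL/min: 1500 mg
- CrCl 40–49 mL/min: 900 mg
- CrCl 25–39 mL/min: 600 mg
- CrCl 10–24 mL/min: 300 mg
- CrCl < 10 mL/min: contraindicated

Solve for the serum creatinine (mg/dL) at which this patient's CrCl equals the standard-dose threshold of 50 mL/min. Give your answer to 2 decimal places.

Standard dose requires CrCl ≥ 50 mL/min.
Set (140 − 80) × 49.2 / (72 × SCr) = 50
SCr = (140 − 80) × 49.2 / (72 × 50) = 0.820 mg/dL

0.82 mg/dL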